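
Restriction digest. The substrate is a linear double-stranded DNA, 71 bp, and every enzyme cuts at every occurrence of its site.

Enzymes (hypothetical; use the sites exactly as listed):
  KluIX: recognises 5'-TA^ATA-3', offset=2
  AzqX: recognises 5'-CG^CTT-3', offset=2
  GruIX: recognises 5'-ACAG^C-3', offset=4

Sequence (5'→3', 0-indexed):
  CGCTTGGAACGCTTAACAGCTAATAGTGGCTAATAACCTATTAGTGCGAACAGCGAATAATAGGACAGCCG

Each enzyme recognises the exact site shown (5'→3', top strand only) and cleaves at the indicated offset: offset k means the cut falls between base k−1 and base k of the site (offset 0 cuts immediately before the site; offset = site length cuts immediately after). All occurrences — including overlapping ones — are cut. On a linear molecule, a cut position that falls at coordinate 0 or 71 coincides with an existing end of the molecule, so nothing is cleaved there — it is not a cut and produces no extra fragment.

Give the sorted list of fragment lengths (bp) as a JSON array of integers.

Per-enzyme occurrences:
  KluIX (TAATA, off=2): starts [20, 30, 57] → cuts [22, 32, 59]
  AzqX (CGCTT, off=2): starts [0, 9] → cuts [2, 11]
  GruIX (ACAGC, off=4): starts [15, 49, 64] → cuts [19, 53, 68]

Pooled cuts: [2, 11, 19, 22, 32, 53, 59, 68]

Fragments:
  [0,2): 2 bp
  [2,11): 9 bp
  [11,19): 8 bp
  [19,22): 3 bp
  [22,32): 10 bp
  [32,53): 21 bp
  [53,59): 6 bp
  [59,68): 9 bp
  [68,71): 3 bp

[2,3,3,6,8,9,9,10,21]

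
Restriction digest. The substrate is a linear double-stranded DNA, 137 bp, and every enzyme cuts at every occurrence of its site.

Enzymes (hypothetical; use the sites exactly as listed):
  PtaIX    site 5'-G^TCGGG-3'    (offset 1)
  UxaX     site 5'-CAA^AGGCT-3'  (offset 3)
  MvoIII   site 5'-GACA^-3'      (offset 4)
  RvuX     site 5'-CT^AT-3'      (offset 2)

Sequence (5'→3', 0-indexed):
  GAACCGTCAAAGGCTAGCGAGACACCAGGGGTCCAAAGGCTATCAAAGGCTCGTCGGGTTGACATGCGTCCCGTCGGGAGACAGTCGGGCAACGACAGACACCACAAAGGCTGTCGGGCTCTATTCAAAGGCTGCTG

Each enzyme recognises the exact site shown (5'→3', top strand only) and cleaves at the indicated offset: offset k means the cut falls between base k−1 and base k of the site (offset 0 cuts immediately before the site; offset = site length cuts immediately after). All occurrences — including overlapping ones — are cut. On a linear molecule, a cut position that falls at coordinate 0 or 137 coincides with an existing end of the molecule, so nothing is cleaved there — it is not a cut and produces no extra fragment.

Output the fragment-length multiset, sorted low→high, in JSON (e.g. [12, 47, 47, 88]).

Site scan:
  PtaIX (GTCGGG, off=1): starts [52, 72, 83, 112] → cuts [53, 73, 84, 113]
  UxaX (CAAAGGCT, off=3): starts [7, 33, 43, 104, 125] → cuts [10, 36, 46, 107, 128]
  MvoIII (GACA, off=4): starts [20, 60, 79, 93, 97] → cuts [24, 64, 83, 97, 101]
  RvuX (CTAT, off=2): starts [39, 120] → cuts [41, 122]

All cut coordinates (distinct, sorted): [10, 24, 36, 41, 46, 53, 64, 73, 83, 84, 97, 101, 107, 113, 122, 128]

Fragment lengths:
  [0,10): 10 bp
  [10,24): 14 bp
  [24,36): 12 bp
  [36,41): 5 bp
  [41,46): 5 bp
  [46,53): 7 bp
  [53,64): 11 bp
  [64,73): 9 bp
  [73,83): 10 bp
  [83,84): 1 bp
  [84,97): 13 bp
  [97,101): 4 bp
  [101,107): 6 bp
  [107,113): 6 bp
  [113,122): 9 bp
  [122,128): 6 bp
  [128,137): 9 bp

[1,4,5,5,6,6,6,7,9,9,9,10,10,11,12,13,14]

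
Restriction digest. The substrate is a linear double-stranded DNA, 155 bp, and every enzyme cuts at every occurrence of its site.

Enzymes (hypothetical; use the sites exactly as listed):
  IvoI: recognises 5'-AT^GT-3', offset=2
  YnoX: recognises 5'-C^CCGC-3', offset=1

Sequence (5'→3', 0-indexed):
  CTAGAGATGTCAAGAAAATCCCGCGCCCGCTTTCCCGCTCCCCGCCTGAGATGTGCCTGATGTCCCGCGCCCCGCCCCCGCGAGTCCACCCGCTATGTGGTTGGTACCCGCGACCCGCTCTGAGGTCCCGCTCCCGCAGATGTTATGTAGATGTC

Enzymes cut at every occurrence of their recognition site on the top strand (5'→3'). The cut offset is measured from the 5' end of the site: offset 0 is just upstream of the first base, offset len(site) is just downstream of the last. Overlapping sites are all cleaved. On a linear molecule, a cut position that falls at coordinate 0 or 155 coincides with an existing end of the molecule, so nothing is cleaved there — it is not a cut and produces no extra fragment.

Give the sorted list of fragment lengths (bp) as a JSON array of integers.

Site scan:
  IvoI ATGT/2: at [6, 50, 59, 94, 139, 144, 150] ⇒ [8, 52, 61, 96, 141, 146, 152]
  YnoX CCCGC/1: at [19, 25, 33, 40, 63, 70, 76, 88, 106, 113, 126, 132] ⇒ [20, 26, 34, 41, 64, 71, 77, 89, 107, 114, 127, 133]

All cut coordinates (distinct, sorted): [8, 20, 26, 34, 41, 52, 61, 64, 71, 77, 89, 96, 107, 114, 127, 133, 141, 146, 152]

Fragments:
  [0,8): 8 bp
  [8,20): 12 bp
  [20,26): 6 bp
  [26,34): 8 bp
  [34,41): 7 bp
  [41,52): 11 bp
  [52,61): 9 bp
  [61,64): 3 bp
  [64,71): 7 bp
  [71,77): 6 bp
  [77,89): 12 bp
  [89,96): 7 bp
  [96,107): 11 bp
  [107,114): 7 bp
  [114,127): 13 bp
  [127,133): 6 bp
  [133,141): 8 bp
  [141,146): 5 bp
  [146,152): 6 bp
  [152,155): 3 bp

[3,3,5,6,6,6,6,7,7,7,7,8,8,8,9,11,11,12,12,13]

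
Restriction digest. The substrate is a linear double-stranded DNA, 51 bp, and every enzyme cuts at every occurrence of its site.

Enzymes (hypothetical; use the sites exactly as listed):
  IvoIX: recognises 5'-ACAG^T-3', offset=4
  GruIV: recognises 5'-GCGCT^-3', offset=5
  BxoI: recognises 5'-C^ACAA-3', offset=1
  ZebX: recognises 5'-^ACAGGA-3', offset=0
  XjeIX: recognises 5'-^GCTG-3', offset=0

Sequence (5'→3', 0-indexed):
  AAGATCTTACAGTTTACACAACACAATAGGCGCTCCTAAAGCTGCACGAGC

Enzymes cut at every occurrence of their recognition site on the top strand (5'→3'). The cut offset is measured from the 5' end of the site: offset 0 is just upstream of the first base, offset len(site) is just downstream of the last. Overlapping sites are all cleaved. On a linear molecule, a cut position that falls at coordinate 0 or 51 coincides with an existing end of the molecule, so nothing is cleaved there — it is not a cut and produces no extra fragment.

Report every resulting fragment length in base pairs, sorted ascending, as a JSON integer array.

[5,5,6,11,12,12]

Per-enzyme occurrences:
  IvoIX (ACAGT, off=4): starts [8] → cuts [12]
  GruIV (GCGCT, off=5): starts [29] → cuts [34]
  BxoI (CACAA, off=1): starts [16, 21] → cuts [17, 22]
  ZebX (ACAGGA, off=0): no sites
  XjeIX (GCTG, off=0): starts [40] → cuts [40]

Pooled cuts: [12, 17, 22, 34, 40]

Fragment lengths:
  [0,12): 12 bp
  [12,17): 5 bp
  [17,22): 5 bp
  [22,34): 12 bp
  [34,40): 6 bp
  [40,51): 11 bp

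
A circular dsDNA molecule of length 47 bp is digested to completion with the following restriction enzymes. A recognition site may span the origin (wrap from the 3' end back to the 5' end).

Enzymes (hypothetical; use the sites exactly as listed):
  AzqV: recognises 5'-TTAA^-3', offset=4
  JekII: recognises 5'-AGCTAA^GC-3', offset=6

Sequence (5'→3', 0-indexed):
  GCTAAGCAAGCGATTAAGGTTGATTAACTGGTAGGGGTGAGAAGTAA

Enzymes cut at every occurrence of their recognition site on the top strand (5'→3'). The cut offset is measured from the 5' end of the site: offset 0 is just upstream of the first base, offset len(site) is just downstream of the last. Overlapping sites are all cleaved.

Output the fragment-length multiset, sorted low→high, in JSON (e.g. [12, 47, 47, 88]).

[10,12,25]

Site scan:
  AzqV (TTAA, off=4): starts [13, 23] → cuts [17, 27]
  JekII (AGCTAAGC, off=6): starts [46] → cuts [5]

All cut coordinates (distinct, sorted): [5, 17, 27]

Fragment lengths:
  5→17: 12 bp
  17→27: 10 bp
  27→5 (wrap): 47-27+5 = 25 bp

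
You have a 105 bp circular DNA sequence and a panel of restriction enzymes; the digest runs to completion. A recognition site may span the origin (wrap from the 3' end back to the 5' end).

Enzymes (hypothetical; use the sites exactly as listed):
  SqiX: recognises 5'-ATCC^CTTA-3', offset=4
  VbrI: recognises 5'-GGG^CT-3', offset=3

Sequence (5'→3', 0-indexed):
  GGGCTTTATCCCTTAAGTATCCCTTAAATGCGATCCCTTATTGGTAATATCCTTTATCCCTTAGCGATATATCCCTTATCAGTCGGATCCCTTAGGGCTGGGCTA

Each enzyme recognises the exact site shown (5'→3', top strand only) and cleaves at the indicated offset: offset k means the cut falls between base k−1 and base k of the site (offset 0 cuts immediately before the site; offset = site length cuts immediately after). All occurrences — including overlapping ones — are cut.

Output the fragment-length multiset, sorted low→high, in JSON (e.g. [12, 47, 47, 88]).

Site scan:
  SqiX (ATCCCTTA, off=4): starts [7, 18, 32, 55, 70, 86] → cuts [11, 22, 36, 59, 74, 90]
  VbrI (GGGCT, off=3): starts [0, 94, 99] → cuts [3, 97, 102]

All cut coordinates (distinct, sorted): [3, 11, 22, 36, 59, 74, 90, 97, 102]

Fragments:
  3→11: 8 bp
  11→22: 11 bp
  22→36: 14 bp
  36→59: 23 bp
  59→74: 15 bp
  74→90: 16 bp
  90→97: 7 bp
  97→102: 5 bp
  102→3 (wrap): 105-102+3 = 6 bp

[5,6,7,8,11,14,15,16,23]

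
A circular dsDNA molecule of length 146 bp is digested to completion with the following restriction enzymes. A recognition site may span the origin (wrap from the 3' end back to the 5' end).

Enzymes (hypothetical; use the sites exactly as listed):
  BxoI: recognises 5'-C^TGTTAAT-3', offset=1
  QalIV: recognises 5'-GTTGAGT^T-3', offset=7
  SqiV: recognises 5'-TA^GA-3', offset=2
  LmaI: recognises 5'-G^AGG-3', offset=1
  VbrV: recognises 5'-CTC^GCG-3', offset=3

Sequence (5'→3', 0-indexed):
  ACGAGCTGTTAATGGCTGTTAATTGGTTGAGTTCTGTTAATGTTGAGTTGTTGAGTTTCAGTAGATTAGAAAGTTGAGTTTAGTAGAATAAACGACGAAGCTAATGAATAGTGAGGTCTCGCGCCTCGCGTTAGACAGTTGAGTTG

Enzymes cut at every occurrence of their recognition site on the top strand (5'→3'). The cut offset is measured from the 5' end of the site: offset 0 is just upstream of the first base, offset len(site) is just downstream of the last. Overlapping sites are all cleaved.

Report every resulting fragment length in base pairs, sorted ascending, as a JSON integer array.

Per-enzyme occurrences:
  BxoI CTGTTAAT/1: at [5, 15, 33] ⇒ [6, 16, 34]
  QalIV GTTGAGTT/7: at [25, 41, 49, 72, 137] ⇒ [32, 48, 56, 79, 144]
  SqiV TAGA/2: at [61, 66, 83, 131] ⇒ [63, 68, 85, 133]
  LmaI GAGG/1: at [112] ⇒ [113]
  VbrV CTCGCG/3: at [117, 124] ⇒ [120, 127]

Pooled cuts: [6, 16, 32, 34, 48, 56, 63, 68, 79, 85, 113, 120, 127, 133, 144]

Fragment lengths:
  6→16: 10 bp
  16→32: 16 bp
  32→34: 2 bp
  34→48: 14 bp
  48→56: 8 bp
  56→63: 7 bp
  63→68: 5 bp
  68→79: 11 bp
  79→85: 6 bp
  85→113: 28 bp
  113→120: 7 bp
  120→127: 7 bp
  127→133: 6 bp
  133→144: 11 bp
  144→6 (wrap): 146-144+6 = 8 bp

[2,5,6,6,7,7,7,8,8,10,11,11,14,16,28]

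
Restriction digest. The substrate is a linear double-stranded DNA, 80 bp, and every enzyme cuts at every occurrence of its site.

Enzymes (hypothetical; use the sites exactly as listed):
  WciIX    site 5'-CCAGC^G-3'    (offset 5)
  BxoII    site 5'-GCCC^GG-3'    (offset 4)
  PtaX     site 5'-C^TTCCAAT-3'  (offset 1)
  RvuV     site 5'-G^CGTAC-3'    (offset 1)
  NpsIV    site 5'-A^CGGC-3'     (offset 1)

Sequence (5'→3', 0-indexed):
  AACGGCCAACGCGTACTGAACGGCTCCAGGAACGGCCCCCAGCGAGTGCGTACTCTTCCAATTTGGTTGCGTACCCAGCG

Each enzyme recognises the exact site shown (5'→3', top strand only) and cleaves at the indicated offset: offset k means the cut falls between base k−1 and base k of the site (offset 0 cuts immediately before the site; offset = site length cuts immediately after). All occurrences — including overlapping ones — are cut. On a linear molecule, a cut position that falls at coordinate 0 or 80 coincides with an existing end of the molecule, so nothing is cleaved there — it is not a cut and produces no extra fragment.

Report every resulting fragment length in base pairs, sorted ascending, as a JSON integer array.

[1,2,5,7,9,9,10,11,12,14]

Site scan:
  WciIX (CCAGCG, off=5): starts [38, 74] → cuts [43, 79]
  BxoII (GCCCGG, off=4): no sites
  PtaX (CTTCCAAT, off=1): starts [54] → cuts [55]
  RvuV (GCGTAC, off=1): starts [10, 47, 68] → cuts [11, 48, 69]
  NpsIV (ACGGC, off=1): starts [1, 19, 31] → cuts [2, 20, 32]

Pooled cuts: [2, 11, 20, 32, 43, 48, 55, 69, 79]

Fragment lengths:
  [0,2): 2 bp
  [2,11): 9 bp
  [11,20): 9 bp
  [20,32): 12 bp
  [32,43): 11 bp
  [43,48): 5 bp
  [48,55): 7 bp
  [55,69): 14 bp
  [69,79): 10 bp
  [79,80): 1 bp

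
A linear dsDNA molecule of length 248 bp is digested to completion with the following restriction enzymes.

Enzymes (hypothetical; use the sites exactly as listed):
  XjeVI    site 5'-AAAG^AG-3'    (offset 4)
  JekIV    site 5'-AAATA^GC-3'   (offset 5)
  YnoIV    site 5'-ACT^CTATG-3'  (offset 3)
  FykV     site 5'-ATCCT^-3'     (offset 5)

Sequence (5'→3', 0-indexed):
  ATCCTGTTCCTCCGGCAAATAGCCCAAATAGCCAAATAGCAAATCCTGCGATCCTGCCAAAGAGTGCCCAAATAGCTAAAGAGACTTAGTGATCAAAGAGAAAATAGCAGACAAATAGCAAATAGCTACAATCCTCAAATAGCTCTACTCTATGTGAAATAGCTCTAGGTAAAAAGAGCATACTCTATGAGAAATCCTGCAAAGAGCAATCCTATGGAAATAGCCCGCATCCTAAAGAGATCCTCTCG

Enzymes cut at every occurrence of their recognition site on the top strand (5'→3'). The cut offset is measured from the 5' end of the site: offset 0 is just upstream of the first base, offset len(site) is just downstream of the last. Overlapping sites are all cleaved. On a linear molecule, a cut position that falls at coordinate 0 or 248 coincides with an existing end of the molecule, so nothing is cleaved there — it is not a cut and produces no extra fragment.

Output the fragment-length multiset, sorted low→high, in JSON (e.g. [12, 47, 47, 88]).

Per-enzyme occurrences:
  XjeVI AAAGAG/4: at [58, 77, 94, 172, 200, 233] ⇒ [62, 81, 98, 176, 204, 237]
  JekIV AAATAGC/5: at [16, 25, 33, 69, 101, 112, 119, 136, 156, 217] ⇒ [21, 30, 38, 74, 106, 117, 124, 141, 161, 222]
  YnoIV ACTCTATG/3: at [146, 181] ⇒ [149, 184]
  FykV ATCCT/5: at [0, 42, 50, 130, 193, 208, 228, 239] ⇒ [5, 47, 55, 135, 198, 213, 233, 244]

Pooled cuts: [5, 21, 30, 38, 47, 55, 62, 74, 81, 98, 106, 117, 124, 135, 141, 149, 161, 176, 184, 198, 204, 213, 222, 233, 237, 244]

Fragments:
  [0,5): 5 bp
  [5,21): 16 bp
  [21,30): 9 bp
  [30,38): 8 bp
  [38,47): 9 bp
  [47,55): 8 bp
  [55,62): 7 bp
  [62,74): 12 bp
  [74,81): 7 bp
  [81,98): 17 bp
  [98,106): 8 bp
  [106,117): 11 bp
  [117,124): 7 bp
  [124,135): 11 bp
  [135,141): 6 bp
  [141,149): 8 bp
  [149,161): 12 bp
  [161,176): 15 bp
  [176,184): 8 bp
  [184,198): 14 bp
  [198,204): 6 bp
  [204,213): 9 bp
  [213,222): 9 bp
  [222,233): 11 bp
  [233,237): 4 bp
  [237,244): 7 bp
  [244,248): 4 bp

[4,4,5,6,6,7,7,7,7,8,8,8,8,8,9,9,9,9,11,11,11,12,12,14,15,16,17]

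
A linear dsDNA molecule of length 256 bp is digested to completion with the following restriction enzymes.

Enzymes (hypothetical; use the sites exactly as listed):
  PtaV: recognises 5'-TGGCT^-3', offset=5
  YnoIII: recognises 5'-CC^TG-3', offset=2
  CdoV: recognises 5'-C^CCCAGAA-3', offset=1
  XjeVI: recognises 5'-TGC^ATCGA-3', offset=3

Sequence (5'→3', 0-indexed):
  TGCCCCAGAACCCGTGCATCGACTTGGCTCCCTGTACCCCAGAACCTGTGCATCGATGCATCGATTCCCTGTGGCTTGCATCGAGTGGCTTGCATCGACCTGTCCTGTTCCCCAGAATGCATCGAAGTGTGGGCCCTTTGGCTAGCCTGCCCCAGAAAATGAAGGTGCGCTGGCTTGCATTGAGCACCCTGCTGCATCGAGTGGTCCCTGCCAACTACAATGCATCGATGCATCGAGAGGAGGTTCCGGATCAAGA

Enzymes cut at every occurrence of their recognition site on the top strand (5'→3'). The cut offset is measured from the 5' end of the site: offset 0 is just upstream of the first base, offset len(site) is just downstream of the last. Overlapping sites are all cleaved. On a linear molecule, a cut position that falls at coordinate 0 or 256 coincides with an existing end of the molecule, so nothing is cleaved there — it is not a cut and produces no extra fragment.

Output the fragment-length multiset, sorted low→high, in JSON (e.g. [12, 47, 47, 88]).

Site scan:
  PtaV (TGGCT, off=5): starts [24, 71, 85, 138, 170] → cuts [29, 76, 90, 143, 175]
  YnoIII (CCTG, off=2): starts [30, 44, 67, 98, 103, 145, 187, 206] → cuts [32, 46, 69, 100, 105, 147, 189, 208]
  CdoV (CCCCAGAA, off=1): starts [2, 36, 109, 149] → cuts [3, 37, 110, 150]
  XjeVI (TGCATCGA, off=3): starts [14, 48, 56, 76, 90, 117, 192, 220, 228] → cuts [17, 51, 59, 79, 93, 120, 195, 223, 231]

Pooled cuts: [3, 17, 29, 32, 37, 46, 51, 59, 69, 76, 79, 90, 93, 100, 105, 110, 120, 143, 147, 150, 175, 189, 195, 208, 223, 231]

Fragment lengths:
  [0,3): 3 bp
  [3,17): 14 bp
  [17,29): 12 bp
  [29,32): 3 bp
  [32,37): 5 bp
  [37,46): 9 bp
  [46,51): 5 bp
  [51,59): 8 bp
  [59,69): 10 bp
  [69,76): 7 bp
  [76,79): 3 bp
  [79,90): 11 bp
  [90,93): 3 bp
  [93,100): 7 bp
  [100,105): 5 bp
  [105,110): 5 bp
  [110,120): 10 bp
  [120,143): 23 bp
  [143,147): 4 bp
  [147,150): 3 bp
  [150,175): 25 bp
  [175,189): 14 bp
  [189,195): 6 bp
  [195,208): 13 bp
  [208,223): 15 bp
  [223,231): 8 bp
  [231,256): 25 bp

[3,3,3,3,3,4,5,5,5,5,6,7,7,8,8,9,10,10,11,12,13,14,14,15,23,25,25]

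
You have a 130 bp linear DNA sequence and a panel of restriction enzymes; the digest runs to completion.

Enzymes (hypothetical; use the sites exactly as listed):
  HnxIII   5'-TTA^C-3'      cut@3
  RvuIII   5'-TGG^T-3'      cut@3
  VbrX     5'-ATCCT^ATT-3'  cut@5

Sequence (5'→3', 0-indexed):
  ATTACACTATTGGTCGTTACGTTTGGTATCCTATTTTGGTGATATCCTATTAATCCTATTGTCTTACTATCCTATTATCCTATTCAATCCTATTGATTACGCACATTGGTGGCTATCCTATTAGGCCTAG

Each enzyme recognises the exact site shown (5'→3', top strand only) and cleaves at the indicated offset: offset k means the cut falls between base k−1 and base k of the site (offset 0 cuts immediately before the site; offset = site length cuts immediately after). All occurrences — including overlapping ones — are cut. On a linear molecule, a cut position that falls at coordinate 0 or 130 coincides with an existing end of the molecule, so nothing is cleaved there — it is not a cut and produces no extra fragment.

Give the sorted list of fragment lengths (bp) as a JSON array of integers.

Site scan:
  HnxIII (TTAC, off=3): starts [1, 16, 63, 96] → cuts [4, 19, 66, 99]
  RvuIII (TGGT, off=3): starts [10, 23, 36, 106] → cuts [13, 26, 39, 109]
  VbrX (ATCCTATT, off=5): starts [27, 43, 52, 68, 76, 86, 114] → cuts [32, 48, 57, 73, 81, 91, 119]

All cut coordinates (distinct, sorted): [4, 13, 19, 26, 32, 39, 48, 57, 66, 73, 81, 91, 99, 109, 119]

Fragment lengths:
  [0,4): 4 bp
  [4,13): 9 bp
  [13,19): 6 bp
  [19,26): 7 bp
  [26,32): 6 bp
  [32,39): 7 bp
  [39,48): 9 bp
  [48,57): 9 bp
  [57,66): 9 bp
  [66,73): 7 bp
  [73,81): 8 bp
  [81,91): 10 bp
  [91,99): 8 bp
  [99,109): 10 bp
  [109,119): 10 bp
  [119,130): 11 bp

[4,6,6,7,7,7,8,8,9,9,9,9,10,10,10,11]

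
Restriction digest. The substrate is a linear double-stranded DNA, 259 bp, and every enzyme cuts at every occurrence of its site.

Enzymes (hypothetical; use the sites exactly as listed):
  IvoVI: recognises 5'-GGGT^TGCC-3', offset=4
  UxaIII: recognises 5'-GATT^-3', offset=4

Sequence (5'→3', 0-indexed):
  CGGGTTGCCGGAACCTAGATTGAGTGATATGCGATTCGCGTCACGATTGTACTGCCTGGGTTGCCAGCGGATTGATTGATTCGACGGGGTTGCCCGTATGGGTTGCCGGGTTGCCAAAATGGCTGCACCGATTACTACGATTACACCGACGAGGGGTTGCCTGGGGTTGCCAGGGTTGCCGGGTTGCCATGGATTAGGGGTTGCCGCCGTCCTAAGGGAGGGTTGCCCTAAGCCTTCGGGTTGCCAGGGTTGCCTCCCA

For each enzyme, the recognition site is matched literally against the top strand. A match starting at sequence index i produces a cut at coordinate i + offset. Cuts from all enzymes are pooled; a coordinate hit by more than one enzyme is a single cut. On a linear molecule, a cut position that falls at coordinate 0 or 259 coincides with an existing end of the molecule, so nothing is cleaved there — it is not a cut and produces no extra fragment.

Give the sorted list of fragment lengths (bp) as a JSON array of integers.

[4,4,5,6,8,8,9,9,9,9,9,10,11,12,12,13,13,15,15,16,18,22,22]

Per-enzyme occurrences:
  IvoVI (GGGTTGCC, off=4): starts [1, 57, 86, 99, 107, 153, 163, 172, 180, 197, 219, 237, 246] → cuts [5, 61, 90, 103, 111, 157, 167, 176, 184, 201, 223, 241, 250]
  UxaIII (GATT, off=4): starts [17, 32, 44, 69, 73, 77, 129, 138, 191] → cuts [21, 36, 48, 73, 77, 81, 133, 142, 195]

All cut coordinates (distinct, sorted): [5, 21, 36, 48, 61, 73, 77, 81, 90, 103, 111, 133, 142, 157, 167, 176, 184, 195, 201, 223, 241, 250]

Fragments:
  [0,5): 5 bp
  [5,21): 16 bp
  [21,36): 15 bp
  [36,48): 12 bp
  [48,61): 13 bp
  [61,73): 12 bp
  [73,77): 4 bp
  [77,81): 4 bp
  [81,90): 9 bp
  [90,103): 13 bp
  [103,111): 8 bp
  [111,133): 22 bp
  [133,142): 9 bp
  [142,157): 15 bp
  [157,167): 10 bp
  [167,176): 9 bp
  [176,184): 8 bp
  [184,195): 11 bp
  [195,201): 6 bp
  [201,223): 22 bp
  [223,241): 18 bp
  [241,250): 9 bp
  [250,259): 9 bp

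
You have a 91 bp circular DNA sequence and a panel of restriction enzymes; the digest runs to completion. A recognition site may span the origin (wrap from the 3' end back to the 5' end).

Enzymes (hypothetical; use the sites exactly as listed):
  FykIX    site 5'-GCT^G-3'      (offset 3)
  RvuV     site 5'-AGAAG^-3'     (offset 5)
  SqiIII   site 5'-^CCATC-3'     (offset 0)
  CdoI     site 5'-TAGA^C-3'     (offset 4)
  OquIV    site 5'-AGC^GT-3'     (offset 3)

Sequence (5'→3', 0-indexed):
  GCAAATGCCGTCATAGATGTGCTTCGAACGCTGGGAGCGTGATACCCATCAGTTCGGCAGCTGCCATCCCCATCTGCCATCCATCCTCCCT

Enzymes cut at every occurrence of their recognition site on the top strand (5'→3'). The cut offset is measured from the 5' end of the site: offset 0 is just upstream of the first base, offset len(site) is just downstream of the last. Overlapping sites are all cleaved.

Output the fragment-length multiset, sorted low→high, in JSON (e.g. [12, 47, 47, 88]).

[1,4,6,6,7,7,17,43]

Scan for sites:
  FykIX (GCTG, off=3): starts [29, 59] → cuts [32, 62]
  RvuV (AGAAG, off=5): no sites
  SqiIII (CCATC, off=0): starts [45, 63, 69, 76, 80] → cuts [45, 63, 69, 76, 80]
  CdoI (TAGAC, off=4): no sites
  OquIV (AGCGT, off=3): starts [35] → cuts [38]

All cut coordinates (distinct, sorted): [32, 38, 45, 62, 63, 69, 76, 80]

Fragments:
  32→38: 6 bp
  38→45: 7 bp
  45→62: 17 bp
  62→63: 1 bp
  63→69: 6 bp
  69→76: 7 bp
  76→80: 4 bp
  80→32 (wrap): 91-80+32 = 43 bp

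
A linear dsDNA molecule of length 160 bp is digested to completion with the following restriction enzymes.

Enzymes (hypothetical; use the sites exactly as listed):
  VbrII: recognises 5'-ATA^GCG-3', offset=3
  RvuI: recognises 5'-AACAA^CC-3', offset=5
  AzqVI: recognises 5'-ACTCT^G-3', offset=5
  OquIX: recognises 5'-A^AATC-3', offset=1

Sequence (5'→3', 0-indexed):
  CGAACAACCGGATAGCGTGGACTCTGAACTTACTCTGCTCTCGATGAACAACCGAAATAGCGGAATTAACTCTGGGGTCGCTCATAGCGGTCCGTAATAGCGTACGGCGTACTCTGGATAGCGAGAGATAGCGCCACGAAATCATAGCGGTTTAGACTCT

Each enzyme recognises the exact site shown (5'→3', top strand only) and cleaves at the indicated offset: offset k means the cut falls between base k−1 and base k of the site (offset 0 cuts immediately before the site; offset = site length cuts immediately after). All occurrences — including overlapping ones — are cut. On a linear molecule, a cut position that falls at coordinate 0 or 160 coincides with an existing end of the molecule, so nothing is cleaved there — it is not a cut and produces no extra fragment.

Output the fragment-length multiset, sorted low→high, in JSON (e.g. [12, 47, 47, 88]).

Site scan:
  VbrII (ATAGCG, off=3): starts [11, 56, 83, 96, 117, 127, 143] → cuts [14, 59, 86, 99, 120, 130, 146]
  RvuI (AACAACC, off=5): starts [2, 46] → cuts [7, 51]
  AzqVI (ACTCTG, off=5): starts [20, 31, 68, 110] → cuts [25, 36, 73, 115]
  OquIX (AAATC, off=1): starts [138] → cuts [139]

Pooled cuts: [7, 14, 25, 36, 51, 59, 73, 86, 99, 115, 120, 130, 139, 146]

Fragment lengths:
  [0,7): 7 bp
  [7,14): 7 bp
  [14,25): 11 bp
  [25,36): 11 bp
  [36,51): 15 bp
  [51,59): 8 bp
  [59,73): 14 bp
  [73,86): 13 bp
  [86,99): 13 bp
  [99,115): 16 bp
  [115,120): 5 bp
  [120,130): 10 bp
  [130,139): 9 bp
  [139,146): 7 bp
  [146,160): 14 bp

[5,7,7,7,8,9,10,11,11,13,13,14,14,15,16]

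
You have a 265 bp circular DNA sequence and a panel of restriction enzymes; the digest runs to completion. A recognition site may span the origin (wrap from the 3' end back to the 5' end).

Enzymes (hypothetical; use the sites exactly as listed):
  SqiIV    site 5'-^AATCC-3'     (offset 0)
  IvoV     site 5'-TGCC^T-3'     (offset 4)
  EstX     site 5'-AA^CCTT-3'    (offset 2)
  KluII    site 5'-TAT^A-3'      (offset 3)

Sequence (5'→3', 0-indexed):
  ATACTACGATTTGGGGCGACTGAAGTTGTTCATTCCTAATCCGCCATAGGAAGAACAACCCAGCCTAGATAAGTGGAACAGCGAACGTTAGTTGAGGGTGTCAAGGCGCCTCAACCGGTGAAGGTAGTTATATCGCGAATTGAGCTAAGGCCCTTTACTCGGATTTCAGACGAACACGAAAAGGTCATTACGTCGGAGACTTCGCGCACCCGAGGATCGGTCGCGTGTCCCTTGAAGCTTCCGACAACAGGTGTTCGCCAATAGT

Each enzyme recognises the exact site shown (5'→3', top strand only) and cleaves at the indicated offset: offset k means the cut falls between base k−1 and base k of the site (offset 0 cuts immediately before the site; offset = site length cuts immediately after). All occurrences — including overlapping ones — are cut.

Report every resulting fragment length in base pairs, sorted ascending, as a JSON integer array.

Site scan:
  SqiIV (AATCC, off=0): starts [37] → cuts [37]
  IvoV (TGCCT, off=4): no sites
  EstX (AACCTT, off=2): no sites
  KluII (TATA, off=3): starts [128, 264] → cuts [2, 131]

All cut coordinates (distinct, sorted): [2, 37, 131]

Fragments:
  2→37: 35 bp
  37→131: 94 bp
  131→2 (wrap): 265-131+2 = 136 bp

[35,94,136]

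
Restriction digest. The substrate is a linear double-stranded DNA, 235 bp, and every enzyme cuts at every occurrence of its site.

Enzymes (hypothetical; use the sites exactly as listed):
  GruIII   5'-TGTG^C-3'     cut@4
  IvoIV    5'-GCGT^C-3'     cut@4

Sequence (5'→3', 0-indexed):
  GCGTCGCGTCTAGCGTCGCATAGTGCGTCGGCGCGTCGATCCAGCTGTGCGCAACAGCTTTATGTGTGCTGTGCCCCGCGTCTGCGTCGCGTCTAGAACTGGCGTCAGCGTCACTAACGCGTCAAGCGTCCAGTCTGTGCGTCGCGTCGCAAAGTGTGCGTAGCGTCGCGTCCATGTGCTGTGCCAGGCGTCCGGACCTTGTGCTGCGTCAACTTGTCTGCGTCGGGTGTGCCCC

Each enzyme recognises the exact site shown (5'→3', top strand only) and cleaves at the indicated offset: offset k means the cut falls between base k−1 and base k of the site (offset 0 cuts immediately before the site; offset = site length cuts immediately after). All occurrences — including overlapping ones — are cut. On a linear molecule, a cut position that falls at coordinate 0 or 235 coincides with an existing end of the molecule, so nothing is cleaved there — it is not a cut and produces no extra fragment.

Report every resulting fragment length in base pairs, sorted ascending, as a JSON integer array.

[3,4,4,5,5,5,5,5,5,6,6,6,7,7,7,8,8,8,8,8,10,11,11,12,12,13,13,14,19]

Scan for sites:
  GruIII (TGTGC, off=4): starts [45, 64, 69, 135, 154, 174, 179, 199, 227] → cuts [49, 68, 73, 139, 158, 178, 183, 203, 231]
  IvoIV (GCGTC, off=4): starts [0, 5, 12, 24, 32, 77, 83, 88, 101, 107, 118, 125, 138, 143, 162, 167, 187, 205, 219] → cuts [4, 9, 16, 28, 36, 81, 87, 92, 105, 111, 122, 129, 142, 147, 166, 171, 191, 209, 223]

All cut coordinates (distinct, sorted): [4, 9, 16, 28, 36, 49, 68, 73, 81, 87, 92, 105, 111, 122, 129, 139, 142, 147, 158, 166, 171, 178, 183, 191, 203, 209, 223, 231]

Fragment lengths:
  [0,4): 4 bp
  [4,9): 5 bp
  [9,16): 7 bp
  [16,28): 12 bp
  [28,36): 8 bp
  [36,49): 13 bp
  [49,68): 19 bp
  [68,73): 5 bp
  [73,81): 8 bp
  [81,87): 6 bp
  [87,92): 5 bp
  [92,105): 13 bp
  [105,111): 6 bp
  [111,122): 11 bp
  [122,129): 7 bp
  [129,139): 10 bp
  [139,142): 3 bp
  [142,147): 5 bp
  [147,158): 11 bp
  [158,166): 8 bp
  [166,171): 5 bp
  [171,178): 7 bp
  [178,183): 5 bp
  [183,191): 8 bp
  [191,203): 12 bp
  [203,209): 6 bp
  [209,223): 14 bp
  [223,231): 8 bp
  [231,235): 4 bp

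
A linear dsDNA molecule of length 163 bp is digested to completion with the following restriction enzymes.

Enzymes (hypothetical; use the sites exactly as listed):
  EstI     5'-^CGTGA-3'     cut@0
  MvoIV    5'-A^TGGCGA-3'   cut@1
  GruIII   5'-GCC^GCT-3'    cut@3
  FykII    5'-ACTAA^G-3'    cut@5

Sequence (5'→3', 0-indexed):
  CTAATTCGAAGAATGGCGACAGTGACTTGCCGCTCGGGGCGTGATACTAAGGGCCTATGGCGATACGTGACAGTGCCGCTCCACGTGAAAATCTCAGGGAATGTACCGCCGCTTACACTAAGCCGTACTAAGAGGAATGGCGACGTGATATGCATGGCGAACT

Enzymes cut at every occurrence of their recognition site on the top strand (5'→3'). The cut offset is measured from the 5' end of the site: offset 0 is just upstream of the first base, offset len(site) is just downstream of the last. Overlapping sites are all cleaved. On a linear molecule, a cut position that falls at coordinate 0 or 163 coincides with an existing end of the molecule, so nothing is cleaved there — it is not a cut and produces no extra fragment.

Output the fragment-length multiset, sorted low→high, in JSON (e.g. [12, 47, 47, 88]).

[6,6,6,7,8,8,9,10,11,11,11,12,13,18,27]

Site scan:
  EstI CGTGA/0: at [39, 65, 83, 143] ⇒ [39, 65, 83, 143]
  MvoIV ATGGCGA/1: at [12, 56, 136, 153] ⇒ [13, 57, 137, 154]
  GruIII GCCGCT/3: at [28, 74, 107] ⇒ [31, 77, 110]
  FykII ACTAAG/5: at [45, 116, 126] ⇒ [50, 121, 131]

All cut coordinates (distinct, sorted): [13, 31, 39, 50, 57, 65, 77, 83, 110, 121, 131, 137, 143, 154]

Fragment lengths:
  [0,13): 13 bp
  [13,31): 18 bp
  [31,39): 8 bp
  [39,50): 11 bp
  [50,57): 7 bp
  [57,65): 8 bp
  [65,77): 12 bp
  [77,83): 6 bp
  [83,110): 27 bp
  [110,121): 11 bp
  [121,131): 10 bp
  [131,137): 6 bp
  [137,143): 6 bp
  [143,154): 11 bp
  [154,163): 9 bp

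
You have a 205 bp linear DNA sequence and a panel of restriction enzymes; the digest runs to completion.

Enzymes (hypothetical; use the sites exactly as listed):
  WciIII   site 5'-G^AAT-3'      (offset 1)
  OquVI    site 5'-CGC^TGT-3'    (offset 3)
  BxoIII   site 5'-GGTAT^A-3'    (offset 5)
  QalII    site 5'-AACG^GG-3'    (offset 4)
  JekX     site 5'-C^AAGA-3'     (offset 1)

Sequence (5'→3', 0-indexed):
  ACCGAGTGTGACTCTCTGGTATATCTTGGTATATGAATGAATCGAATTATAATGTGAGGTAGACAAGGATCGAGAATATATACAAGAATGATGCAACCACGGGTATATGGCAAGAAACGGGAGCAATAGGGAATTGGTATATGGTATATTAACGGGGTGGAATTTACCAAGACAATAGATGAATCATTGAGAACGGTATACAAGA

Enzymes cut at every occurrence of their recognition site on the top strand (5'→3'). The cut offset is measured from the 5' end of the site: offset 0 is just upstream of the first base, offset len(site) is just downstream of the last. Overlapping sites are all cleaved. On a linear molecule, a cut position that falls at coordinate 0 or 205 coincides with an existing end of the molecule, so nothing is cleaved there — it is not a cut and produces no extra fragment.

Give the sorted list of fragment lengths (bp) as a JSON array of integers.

Scan for sites:
  WciIII (GAAT, off=1): starts [34, 38, 43, 73, 85, 130, 159, 180] → cuts [35, 39, 44, 74, 86, 131, 160, 181]
  OquVI (CGCTGT, off=3): no sites
  BxoIII (GGTATA, off=5): starts [17, 27, 101, 135, 142, 194] → cuts [22, 32, 106, 140, 147, 199]
  QalII (AACGGG, off=4): starts [115, 150] → cuts [119, 154]
  JekX (CAAGA, off=1): starts [82, 110, 167, 200] → cuts [83, 111, 168, 201]

All cut coordinates (distinct, sorted): [22, 32, 35, 39, 44, 74, 83, 86, 106, 111, 119, 131, 140, 147, 154, 160, 168, 181, 199, 201]

Fragments:
  [0,22): 22 bp
  [22,32): 10 bp
  [32,35): 3 bp
  [35,39): 4 bp
  [39,44): 5 bp
  [44,74): 30 bp
  [74,83): 9 bp
  [83,86): 3 bp
  [86,106): 20 bp
  [106,111): 5 bp
  [111,119): 8 bp
  [119,131): 12 bp
  [131,140): 9 bp
  [140,147): 7 bp
  [147,154): 7 bp
  [154,160): 6 bp
  [160,168): 8 bp
  [168,181): 13 bp
  [181,199): 18 bp
  [199,201): 2 bp
  [201,205): 4 bp

[2,3,3,4,4,5,5,6,7,7,8,8,9,9,10,12,13,18,20,22,30]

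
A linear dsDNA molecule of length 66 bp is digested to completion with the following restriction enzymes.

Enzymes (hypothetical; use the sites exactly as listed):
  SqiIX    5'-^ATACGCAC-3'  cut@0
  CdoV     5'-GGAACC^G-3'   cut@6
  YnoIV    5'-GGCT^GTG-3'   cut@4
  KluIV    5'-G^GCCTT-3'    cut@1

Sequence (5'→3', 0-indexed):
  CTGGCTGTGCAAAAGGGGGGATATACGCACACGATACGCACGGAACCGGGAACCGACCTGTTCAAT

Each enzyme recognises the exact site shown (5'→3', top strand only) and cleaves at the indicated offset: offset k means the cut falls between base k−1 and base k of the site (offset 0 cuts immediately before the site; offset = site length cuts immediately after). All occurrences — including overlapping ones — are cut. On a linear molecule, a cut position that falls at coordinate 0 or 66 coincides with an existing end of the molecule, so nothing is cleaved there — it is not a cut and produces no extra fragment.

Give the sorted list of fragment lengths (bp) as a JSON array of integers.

[6,7,11,12,14,16]

Scan for sites:
  SqiIX (ATACGCAC, off=0): starts [22, 33] → cuts [22, 33]
  CdoV (GGAACCG, off=6): starts [41, 48] → cuts [47, 54]
  YnoIV (GGCTGTG, off=4): starts [2] → cuts [6]
  KluIV (GGCCTT, off=1): no sites

Pooled cuts: [6, 22, 33, 47, 54]

Fragments:
  [0,6): 6 bp
  [6,22): 16 bp
  [22,33): 11 bp
  [33,47): 14 bp
  [47,54): 7 bp
  [54,66): 12 bp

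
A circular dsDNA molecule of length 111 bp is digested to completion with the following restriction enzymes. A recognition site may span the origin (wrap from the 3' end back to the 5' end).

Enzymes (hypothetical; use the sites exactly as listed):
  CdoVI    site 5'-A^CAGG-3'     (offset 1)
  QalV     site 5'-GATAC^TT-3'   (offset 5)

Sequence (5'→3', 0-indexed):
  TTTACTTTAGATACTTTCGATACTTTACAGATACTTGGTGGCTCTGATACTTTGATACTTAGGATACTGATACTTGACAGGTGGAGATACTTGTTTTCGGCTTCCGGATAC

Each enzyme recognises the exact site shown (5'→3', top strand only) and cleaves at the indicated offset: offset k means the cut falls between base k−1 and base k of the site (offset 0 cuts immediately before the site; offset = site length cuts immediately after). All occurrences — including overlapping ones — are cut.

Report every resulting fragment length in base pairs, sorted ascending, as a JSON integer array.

Scan for sites:
  CdoVI ACAGG/1: at [76] ⇒ [77]
  QalV GATACTT/5: at [9, 18, 29, 45, 53, 68, 85, 106] ⇒ [0, 14, 23, 34, 50, 58, 73, 90]

All cut coordinates (distinct, sorted): [0, 14, 23, 34, 50, 58, 73, 77, 90]

Fragment lengths:
  0→14: 14 bp
  14→23: 9 bp
  23→34: 11 bp
  34→50: 16 bp
  50→58: 8 bp
  58→73: 15 bp
  73→77: 4 bp
  77→90: 13 bp
  90→0 (wrap): 111-90+0 = 21 bp

[4,8,9,11,13,14,15,16,21]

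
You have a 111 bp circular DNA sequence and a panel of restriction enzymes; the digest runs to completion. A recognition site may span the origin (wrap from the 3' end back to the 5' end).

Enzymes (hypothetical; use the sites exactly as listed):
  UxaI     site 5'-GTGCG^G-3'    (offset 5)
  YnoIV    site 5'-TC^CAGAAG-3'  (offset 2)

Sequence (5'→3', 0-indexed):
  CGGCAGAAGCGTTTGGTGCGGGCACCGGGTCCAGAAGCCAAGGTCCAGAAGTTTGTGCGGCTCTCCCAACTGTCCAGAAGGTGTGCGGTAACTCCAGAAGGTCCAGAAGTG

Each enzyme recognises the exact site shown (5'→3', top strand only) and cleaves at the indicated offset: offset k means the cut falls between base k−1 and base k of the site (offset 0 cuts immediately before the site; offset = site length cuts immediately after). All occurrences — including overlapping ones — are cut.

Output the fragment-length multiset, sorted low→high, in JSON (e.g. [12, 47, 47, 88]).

Per-enzyme occurrences:
  UxaI (GTGCGG, off=5): starts [15, 54, 82, 108] → cuts [2, 20, 59, 87]
  YnoIV (TCCAGAAG, off=2): starts [29, 43, 72, 92, 101] → cuts [31, 45, 74, 94, 103]

Pooled cuts: [2, 20, 31, 45, 59, 74, 87, 94, 103]

Fragments:
  2→20: 18 bp
  20→31: 11 bp
  31→45: 14 bp
  45→59: 14 bp
  59→74: 15 bp
  74→87: 13 bp
  87→94: 7 bp
  94→103: 9 bp
  103→2 (wrap): 111-103+2 = 10 bp

[7,9,10,11,13,14,14,15,18]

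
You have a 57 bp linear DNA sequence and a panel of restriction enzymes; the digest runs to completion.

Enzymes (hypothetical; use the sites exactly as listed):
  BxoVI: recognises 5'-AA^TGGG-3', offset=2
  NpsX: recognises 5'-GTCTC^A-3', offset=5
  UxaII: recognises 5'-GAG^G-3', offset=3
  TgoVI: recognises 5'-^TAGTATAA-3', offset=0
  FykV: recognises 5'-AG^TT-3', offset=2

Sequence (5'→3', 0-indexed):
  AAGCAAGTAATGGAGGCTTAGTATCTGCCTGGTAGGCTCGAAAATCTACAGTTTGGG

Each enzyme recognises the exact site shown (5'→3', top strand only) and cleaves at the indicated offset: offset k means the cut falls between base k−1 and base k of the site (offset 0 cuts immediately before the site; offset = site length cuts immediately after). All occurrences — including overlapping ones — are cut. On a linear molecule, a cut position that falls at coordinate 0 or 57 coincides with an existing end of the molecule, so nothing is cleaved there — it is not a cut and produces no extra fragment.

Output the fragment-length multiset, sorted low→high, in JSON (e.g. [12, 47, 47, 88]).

Scan for sites:
  BxoVI (AATGGG, off=2): no sites
  NpsX (GTCTCA, off=5): no sites
  UxaII GAGG/3: at [12] ⇒ [15]
  TgoVI (TAGTATAA, off=0): no sites
  FykV AGTT/2: at [49] ⇒ [51]

All cut coordinates (distinct, sorted): [15, 51]

Fragments:
  [0,15): 15 bp
  [15,51): 36 bp
  [51,57): 6 bp

[6,15,36]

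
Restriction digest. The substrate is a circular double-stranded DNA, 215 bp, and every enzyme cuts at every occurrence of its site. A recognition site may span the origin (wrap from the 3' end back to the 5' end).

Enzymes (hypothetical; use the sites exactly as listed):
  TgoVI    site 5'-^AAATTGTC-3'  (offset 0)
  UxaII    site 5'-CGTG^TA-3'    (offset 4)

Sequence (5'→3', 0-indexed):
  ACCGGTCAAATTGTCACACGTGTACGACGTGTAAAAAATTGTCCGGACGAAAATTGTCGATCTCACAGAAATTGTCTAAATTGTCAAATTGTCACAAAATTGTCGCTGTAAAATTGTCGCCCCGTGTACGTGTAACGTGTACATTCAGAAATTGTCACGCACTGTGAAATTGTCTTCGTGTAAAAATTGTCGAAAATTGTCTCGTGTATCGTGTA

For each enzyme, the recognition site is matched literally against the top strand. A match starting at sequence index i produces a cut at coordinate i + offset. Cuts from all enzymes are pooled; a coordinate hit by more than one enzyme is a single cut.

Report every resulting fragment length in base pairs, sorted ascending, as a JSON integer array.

Site scan:
  TgoVI AAATTGTC/0: at [7, 35, 50, 68, 77, 85, 96, 110, 148, 166, 183, 193] ⇒ [7, 35, 50, 68, 77, 85, 96, 110, 148, 166, 183, 193]
  UxaII CGTGTA/4: at [18, 27, 122, 128, 135, 176, 202, 209] ⇒ [22, 31, 126, 132, 139, 180, 206, 213]

All cut coordinates (distinct, sorted): [7, 22, 31, 35, 50, 68, 77, 85, 96, 110, 126, 132, 139, 148, 166, 180, 183, 193, 206, 213]

Fragment lengths:
  7→22: 15 bp
  22→31: 9 bp
  31→35: 4 bp
  35→50: 15 bp
  50→68: 18 bp
  68→77: 9 bp
  77→85: 8 bp
  85→96: 11 bp
  96→110: 14 bp
  110→126: 16 bp
  126→132: 6 bp
  132→139: 7 bp
  139→148: 9 bp
  148→166: 18 bp
  166→180: 14 bp
  180→183: 3 bp
  183→193: 10 bp
  193→206: 13 bp
  206→213: 7 bp
  213→7 (wrap): 215-213+7 = 9 bp

[3,4,6,7,7,8,9,9,9,9,10,11,13,14,14,15,15,16,18,18]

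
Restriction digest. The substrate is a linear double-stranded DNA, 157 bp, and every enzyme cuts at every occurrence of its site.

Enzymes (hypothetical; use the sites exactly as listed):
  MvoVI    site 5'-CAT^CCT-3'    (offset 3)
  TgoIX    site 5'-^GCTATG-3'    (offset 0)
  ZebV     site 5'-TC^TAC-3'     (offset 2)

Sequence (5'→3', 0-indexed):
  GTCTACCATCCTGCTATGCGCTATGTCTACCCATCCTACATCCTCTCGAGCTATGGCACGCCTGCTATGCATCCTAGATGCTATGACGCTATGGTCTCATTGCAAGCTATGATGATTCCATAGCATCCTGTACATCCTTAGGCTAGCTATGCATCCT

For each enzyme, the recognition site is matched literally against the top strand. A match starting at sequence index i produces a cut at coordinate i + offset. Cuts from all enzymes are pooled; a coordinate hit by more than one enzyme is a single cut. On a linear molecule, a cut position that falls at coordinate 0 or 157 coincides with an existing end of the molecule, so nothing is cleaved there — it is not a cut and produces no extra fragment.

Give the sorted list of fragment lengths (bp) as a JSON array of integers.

Scan for sites:
  MvoVI (CATCCT, off=3): starts [6, 31, 38, 69, 123, 132, 151] → cuts [9, 34, 41, 72, 126, 135, 154]
  TgoIX (GCTATG, off=0): starts [12, 19, 49, 63, 79, 87, 105, 145] → cuts [12, 19, 49, 63, 79, 87, 105, 145]
  ZebV (TCTAC, off=2): starts [1, 25] → cuts [3, 27]

Pooled cuts: [3, 9, 12, 19, 27, 34, 41, 49, 63, 72, 79, 87, 105, 126, 135, 145, 154]

Fragment lengths:
  [0,3): 3 bp
  [3,9): 6 bp
  [9,12): 3 bp
  [12,19): 7 bp
  [19,27): 8 bp
  [27,34): 7 bp
  [34,41): 7 bp
  [41,49): 8 bp
  [49,63): 14 bp
  [63,72): 9 bp
  [72,79): 7 bp
  [79,87): 8 bp
  [87,105): 18 bp
  [105,126): 21 bp
  [126,135): 9 bp
  [135,145): 10 bp
  [145,154): 9 bp
  [154,157): 3 bp

[3,3,3,6,7,7,7,7,8,8,8,9,9,9,10,14,18,21]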